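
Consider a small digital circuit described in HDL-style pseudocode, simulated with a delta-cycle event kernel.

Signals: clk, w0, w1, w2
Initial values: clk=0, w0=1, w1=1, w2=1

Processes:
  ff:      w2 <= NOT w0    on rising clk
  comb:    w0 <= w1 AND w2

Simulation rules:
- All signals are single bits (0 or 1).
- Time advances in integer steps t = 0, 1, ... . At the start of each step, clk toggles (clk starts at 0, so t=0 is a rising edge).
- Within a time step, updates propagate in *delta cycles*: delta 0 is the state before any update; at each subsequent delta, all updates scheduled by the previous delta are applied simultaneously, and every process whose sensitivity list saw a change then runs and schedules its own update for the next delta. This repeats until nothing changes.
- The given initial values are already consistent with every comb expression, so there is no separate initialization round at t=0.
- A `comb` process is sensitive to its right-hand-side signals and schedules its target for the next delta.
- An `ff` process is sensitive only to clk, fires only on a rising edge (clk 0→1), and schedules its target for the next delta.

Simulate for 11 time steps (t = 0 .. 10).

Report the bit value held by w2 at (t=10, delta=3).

[bits: clk,w2,w1,w0]
t=0: Δ0=0111 Δ1=1111 Δ2=1011 Δ3=1010 | 3Δ
t=1: Δ0=1010 Δ1=0010 | 1Δ
t=2: Δ0=0010 Δ1=1010 Δ2=1110 Δ3=1111 | 3Δ
t=3: Δ0=1111 Δ1=0111 | 1Δ
t=4: Δ0=0111 Δ1=1111 Δ2=1011 Δ3=1010 | 3Δ
t=5: Δ0=1010 Δ1=0010 | 1Δ
t=6: Δ0=0010 Δ1=1010 Δ2=1110 Δ3=1111 | 3Δ
t=7: Δ0=1111 Δ1=0111 | 1Δ
t=8: Δ0=0111 Δ1=1111 Δ2=1011 Δ3=1010 | 3Δ
t=9: Δ0=1010 Δ1=0010 | 1Δ
t=10: Δ0=0010 Δ1=1010 Δ2=1110 Δ3=1111 | 3Δ

1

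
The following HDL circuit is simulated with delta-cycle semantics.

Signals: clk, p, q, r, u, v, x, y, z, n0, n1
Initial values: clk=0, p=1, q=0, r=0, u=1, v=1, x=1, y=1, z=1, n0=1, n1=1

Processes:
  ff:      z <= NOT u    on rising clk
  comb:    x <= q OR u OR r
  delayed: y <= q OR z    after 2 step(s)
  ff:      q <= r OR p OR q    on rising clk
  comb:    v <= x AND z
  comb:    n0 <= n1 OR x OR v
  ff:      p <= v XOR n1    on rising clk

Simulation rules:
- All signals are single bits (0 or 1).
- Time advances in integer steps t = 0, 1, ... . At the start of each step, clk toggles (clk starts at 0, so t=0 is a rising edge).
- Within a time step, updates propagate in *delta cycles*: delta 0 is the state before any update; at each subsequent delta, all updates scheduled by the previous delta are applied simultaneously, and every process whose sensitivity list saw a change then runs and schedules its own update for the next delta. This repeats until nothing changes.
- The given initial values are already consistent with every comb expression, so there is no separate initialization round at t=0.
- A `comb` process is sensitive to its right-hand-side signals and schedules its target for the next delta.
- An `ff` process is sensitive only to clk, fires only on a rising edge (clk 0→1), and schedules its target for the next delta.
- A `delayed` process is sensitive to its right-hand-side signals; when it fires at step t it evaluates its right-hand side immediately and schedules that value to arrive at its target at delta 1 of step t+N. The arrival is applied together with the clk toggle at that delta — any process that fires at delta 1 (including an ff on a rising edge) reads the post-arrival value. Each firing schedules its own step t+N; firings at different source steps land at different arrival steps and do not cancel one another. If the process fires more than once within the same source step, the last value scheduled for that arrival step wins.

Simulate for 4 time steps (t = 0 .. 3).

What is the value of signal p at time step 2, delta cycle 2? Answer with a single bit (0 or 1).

[bits: n1,clk,z,q,x,n0,y,u,p,r,v]
t=0: Δ0=10101111101 Δ1=11101111101 Δ2=11011111001 Δ3=11011111000 | 3Δ
t=1: Δ0=11011111000 Δ1=10011111000 | 1Δ
t=2: Δ0=10011111000 Δ1=11011111000 Δ2=11011111100 | 2Δ
t=3: Δ0=11011111100 Δ1=10011111100 | 1Δ

1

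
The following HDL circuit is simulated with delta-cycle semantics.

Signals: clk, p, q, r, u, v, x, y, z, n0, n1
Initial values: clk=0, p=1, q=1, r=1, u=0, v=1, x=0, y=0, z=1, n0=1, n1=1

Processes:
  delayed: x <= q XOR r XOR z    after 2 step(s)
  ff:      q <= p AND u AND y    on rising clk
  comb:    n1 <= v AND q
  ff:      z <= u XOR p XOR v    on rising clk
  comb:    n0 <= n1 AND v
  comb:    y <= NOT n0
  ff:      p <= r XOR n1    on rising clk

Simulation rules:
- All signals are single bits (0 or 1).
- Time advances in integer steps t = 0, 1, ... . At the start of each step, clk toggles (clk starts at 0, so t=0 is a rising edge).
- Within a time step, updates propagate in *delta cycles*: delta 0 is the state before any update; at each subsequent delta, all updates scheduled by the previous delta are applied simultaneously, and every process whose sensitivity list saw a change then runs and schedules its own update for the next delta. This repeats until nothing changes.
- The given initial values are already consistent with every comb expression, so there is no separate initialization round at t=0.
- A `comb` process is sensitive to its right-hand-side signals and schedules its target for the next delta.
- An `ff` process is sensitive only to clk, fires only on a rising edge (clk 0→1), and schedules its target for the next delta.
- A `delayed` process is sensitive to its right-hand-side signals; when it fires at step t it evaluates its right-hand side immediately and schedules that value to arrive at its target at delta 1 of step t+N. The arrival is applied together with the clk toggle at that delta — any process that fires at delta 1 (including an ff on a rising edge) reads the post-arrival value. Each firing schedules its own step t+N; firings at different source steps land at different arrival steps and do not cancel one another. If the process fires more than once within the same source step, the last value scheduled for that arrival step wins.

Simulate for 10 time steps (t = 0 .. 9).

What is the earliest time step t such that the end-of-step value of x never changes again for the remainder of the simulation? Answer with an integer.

6

t0.Δ0 n1=1 clk=0 n0=1 r=1 z=1 v=1 q=1 p=1 y=0 u=0 x=0
t0.Δ1 n1=1 clk=1 n0=1 r=1 z=1 v=1 q=1 p=1 y=0 u=0 x=0
t0.Δ2 n1=1 clk=1 n0=1 r=1 z=0 v=1 q=0 p=0 y=0 u=0 x=0
t0.Δ3 n1=0 clk=1 n0=1 r=1 z=0 v=1 q=0 p=0 y=0 u=0 x=0
t0.Δ4 n1=0 clk=1 n0=0 r=1 z=0 v=1 q=0 p=0 y=0 u=0 x=0
t0.Δ5 n1=0 clk=1 n0=0 r=1 z=0 v=1 q=0 p=0 y=1 u=0 x=0
t1.Δ0 n1=0 clk=1 n0=0 r=1 z=0 v=1 q=0 p=0 y=1 u=0 x=0
t1.Δ1 n1=0 clk=0 n0=0 r=1 z=0 v=1 q=0 p=0 y=1 u=0 x=0
t2.Δ0 n1=0 clk=0 n0=0 r=1 z=0 v=1 q=0 p=0 y=1 u=0 x=0
t2.Δ1 n1=0 clk=1 n0=0 r=1 z=0 v=1 q=0 p=0 y=1 u=0 x=1
t2.Δ2 n1=0 clk=1 n0=0 r=1 z=1 v=1 q=0 p=1 y=1 u=0 x=1
t3.Δ0 n1=0 clk=1 n0=0 r=1 z=1 v=1 q=0 p=1 y=1 u=0 x=1
t3.Δ1 n1=0 clk=0 n0=0 r=1 z=1 v=1 q=0 p=1 y=1 u=0 x=1
t4.Δ0 n1=0 clk=0 n0=0 r=1 z=1 v=1 q=0 p=1 y=1 u=0 x=1
t4.Δ1 n1=0 clk=1 n0=0 r=1 z=1 v=1 q=0 p=1 y=1 u=0 x=0
t4.Δ2 n1=0 clk=1 n0=0 r=1 z=0 v=1 q=0 p=1 y=1 u=0 x=0
t5.Δ0 n1=0 clk=1 n0=0 r=1 z=0 v=1 q=0 p=1 y=1 u=0 x=0
t5.Δ1 n1=0 clk=0 n0=0 r=1 z=0 v=1 q=0 p=1 y=1 u=0 x=0
t6.Δ0 n1=0 clk=0 n0=0 r=1 z=0 v=1 q=0 p=1 y=1 u=0 x=0
t6.Δ1 n1=0 clk=1 n0=0 r=1 z=0 v=1 q=0 p=1 y=1 u=0 x=1
t7.Δ0 n1=0 clk=1 n0=0 r=1 z=0 v=1 q=0 p=1 y=1 u=0 x=1
t7.Δ1 n1=0 clk=0 n0=0 r=1 z=0 v=1 q=0 p=1 y=1 u=0 x=1
t8.Δ0 n1=0 clk=0 n0=0 r=1 z=0 v=1 q=0 p=1 y=1 u=0 x=1
t8.Δ1 n1=0 clk=1 n0=0 r=1 z=0 v=1 q=0 p=1 y=1 u=0 x=1
t9.Δ0 n1=0 clk=1 n0=0 r=1 z=0 v=1 q=0 p=1 y=1 u=0 x=1
t9.Δ1 n1=0 clk=0 n0=0 r=1 z=0 v=1 q=0 p=1 y=1 u=0 x=1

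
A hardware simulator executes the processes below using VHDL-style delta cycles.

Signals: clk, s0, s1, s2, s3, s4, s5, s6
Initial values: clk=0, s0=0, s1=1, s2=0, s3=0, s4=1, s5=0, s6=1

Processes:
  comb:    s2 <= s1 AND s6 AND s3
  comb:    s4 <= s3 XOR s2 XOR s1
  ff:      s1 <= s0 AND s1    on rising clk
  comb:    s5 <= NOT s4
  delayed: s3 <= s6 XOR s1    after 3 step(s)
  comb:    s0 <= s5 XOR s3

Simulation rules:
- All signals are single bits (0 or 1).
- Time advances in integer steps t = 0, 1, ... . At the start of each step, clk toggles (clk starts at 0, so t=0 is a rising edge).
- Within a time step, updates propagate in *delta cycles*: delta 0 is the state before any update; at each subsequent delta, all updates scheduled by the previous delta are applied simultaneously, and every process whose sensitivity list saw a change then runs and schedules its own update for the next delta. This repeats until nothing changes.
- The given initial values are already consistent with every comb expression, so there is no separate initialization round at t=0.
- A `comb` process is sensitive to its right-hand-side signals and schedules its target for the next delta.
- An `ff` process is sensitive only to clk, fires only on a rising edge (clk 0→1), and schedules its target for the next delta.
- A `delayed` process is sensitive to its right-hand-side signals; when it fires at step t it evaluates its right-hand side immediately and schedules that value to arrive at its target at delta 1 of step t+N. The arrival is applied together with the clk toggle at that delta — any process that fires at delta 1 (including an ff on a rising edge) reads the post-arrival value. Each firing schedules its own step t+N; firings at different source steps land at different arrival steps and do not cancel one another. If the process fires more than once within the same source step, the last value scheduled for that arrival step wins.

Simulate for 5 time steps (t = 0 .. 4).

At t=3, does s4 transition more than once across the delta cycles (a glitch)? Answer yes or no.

no

[bits: s2,s4,s0,clk,s1,s3,s6,s5]
t=0: Δ0=01001010 Δ1=01011010 Δ2=01010010 Δ3=00010010 Δ4=00010011 Δ5=00110011 | 5Δ
t=1: Δ0=00110011 Δ1=00100011 | 1Δ
t=2: Δ0=00100011 Δ1=00110011 | 1Δ
t=3: Δ0=00110011 Δ1=00100111 Δ2=01000111 Δ3=01000110 Δ4=01100110 | 4Δ
t=4: Δ0=01100110 Δ1=01110110 | 1Δ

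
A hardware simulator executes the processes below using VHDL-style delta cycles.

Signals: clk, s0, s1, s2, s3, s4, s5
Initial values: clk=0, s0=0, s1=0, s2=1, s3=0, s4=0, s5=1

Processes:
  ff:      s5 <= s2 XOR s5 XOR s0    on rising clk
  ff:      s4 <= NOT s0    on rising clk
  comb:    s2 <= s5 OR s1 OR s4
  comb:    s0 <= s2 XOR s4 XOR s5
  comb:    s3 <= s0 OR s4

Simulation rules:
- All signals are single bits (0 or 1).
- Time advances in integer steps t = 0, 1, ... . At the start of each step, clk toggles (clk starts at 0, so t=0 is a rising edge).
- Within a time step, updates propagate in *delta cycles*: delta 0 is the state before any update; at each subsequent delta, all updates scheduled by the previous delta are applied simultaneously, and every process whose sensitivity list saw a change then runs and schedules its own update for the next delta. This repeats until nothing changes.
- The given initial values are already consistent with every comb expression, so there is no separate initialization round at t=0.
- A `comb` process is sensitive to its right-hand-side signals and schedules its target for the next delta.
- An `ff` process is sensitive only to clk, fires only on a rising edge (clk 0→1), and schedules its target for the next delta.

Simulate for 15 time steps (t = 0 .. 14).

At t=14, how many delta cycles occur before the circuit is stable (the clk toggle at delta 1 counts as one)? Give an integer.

3

[bits: s1,s4,clk,s5,s0,s2,s3]
t=0: Δ0=0001010 Δ1=0011010 Δ2=0110010 Δ3=0110011 | 3Δ
t=1: Δ0=0110011 Δ1=0100011 | 1Δ
t=2: Δ0=0100011 Δ1=0110011 Δ2=0111011 Δ3=0111111 | 3Δ
t=3: Δ0=0111111 Δ1=0101111 | 1Δ
t=4: Δ0=0101111 Δ1=0111111 Δ2=0011111 Δ3=0011011 Δ4=0011010 | 4Δ
t=5: Δ0=0011010 Δ1=0001010 | 1Δ
t=6: Δ0=0001010 Δ1=0011010 Δ2=0110010 Δ3=0110011 | 3Δ
t=7: Δ0=0110011 Δ1=0100011 | 1Δ
t=8: Δ0=0100011 Δ1=0110011 Δ2=0111011 Δ3=0111111 | 3Δ
t=9: Δ0=0111111 Δ1=0101111 | 1Δ
t=10: Δ0=0101111 Δ1=0111111 Δ2=0011111 Δ3=0011011 Δ4=0011010 | 4Δ
t=11: Δ0=0011010 Δ1=0001010 | 1Δ
t=12: Δ0=0001010 Δ1=0011010 Δ2=0110010 Δ3=0110011 | 3Δ
t=13: Δ0=0110011 Δ1=0100011 | 1Δ
t=14: Δ0=0100011 Δ1=0110011 Δ2=0111011 Δ3=0111111 | 3Δ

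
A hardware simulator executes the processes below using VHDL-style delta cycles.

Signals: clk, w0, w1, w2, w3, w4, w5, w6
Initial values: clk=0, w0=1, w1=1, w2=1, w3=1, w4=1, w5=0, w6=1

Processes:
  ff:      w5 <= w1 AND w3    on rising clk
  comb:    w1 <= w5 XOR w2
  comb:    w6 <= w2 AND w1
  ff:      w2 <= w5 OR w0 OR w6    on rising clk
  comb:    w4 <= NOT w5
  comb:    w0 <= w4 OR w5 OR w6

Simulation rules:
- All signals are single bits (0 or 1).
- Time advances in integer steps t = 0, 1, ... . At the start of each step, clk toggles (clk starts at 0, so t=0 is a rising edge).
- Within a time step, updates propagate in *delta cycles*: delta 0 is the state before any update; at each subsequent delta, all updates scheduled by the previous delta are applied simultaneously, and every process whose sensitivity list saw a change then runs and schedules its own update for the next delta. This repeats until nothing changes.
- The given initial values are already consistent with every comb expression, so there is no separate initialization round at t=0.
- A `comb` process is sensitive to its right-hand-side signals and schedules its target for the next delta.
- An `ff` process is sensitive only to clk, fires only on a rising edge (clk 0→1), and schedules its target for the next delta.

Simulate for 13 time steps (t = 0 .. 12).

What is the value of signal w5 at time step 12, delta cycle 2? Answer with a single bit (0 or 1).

[bits: w6,w3,w2,clk,w0,w4,w5,w1]
t=0: Δ0=11101101 Δ1=11111101 Δ2=11111111 Δ3=11111010 Δ4=01111010 | 4Δ
t=1: Δ0=01111010 Δ1=01101010 | 1Δ
t=2: Δ0=01101010 Δ1=01111010 Δ2=01111000 Δ3=01110101 Δ4=11111101 | 4Δ
t=3: Δ0=11111101 Δ1=11101101 | 1Δ
t=4: Δ0=11101101 Δ1=11111101 Δ2=11111111 Δ3=11111010 Δ4=01111010 | 4Δ
t=5: Δ0=01111010 Δ1=01101010 | 1Δ
t=6: Δ0=01101010 Δ1=01111010 Δ2=01111000 Δ3=01110101 Δ4=11111101 | 4Δ
t=7: Δ0=11111101 Δ1=11101101 | 1Δ
t=8: Δ0=11101101 Δ1=11111101 Δ2=11111111 Δ3=11111010 Δ4=01111010 | 4Δ
t=9: Δ0=01111010 Δ1=01101010 | 1Δ
t=10: Δ0=01101010 Δ1=01111010 Δ2=01111000 Δ3=01110101 Δ4=11111101 | 4Δ
t=11: Δ0=11111101 Δ1=11101101 | 1Δ
t=12: Δ0=11101101 Δ1=11111101 Δ2=11111111 Δ3=11111010 Δ4=01111010 | 4Δ

1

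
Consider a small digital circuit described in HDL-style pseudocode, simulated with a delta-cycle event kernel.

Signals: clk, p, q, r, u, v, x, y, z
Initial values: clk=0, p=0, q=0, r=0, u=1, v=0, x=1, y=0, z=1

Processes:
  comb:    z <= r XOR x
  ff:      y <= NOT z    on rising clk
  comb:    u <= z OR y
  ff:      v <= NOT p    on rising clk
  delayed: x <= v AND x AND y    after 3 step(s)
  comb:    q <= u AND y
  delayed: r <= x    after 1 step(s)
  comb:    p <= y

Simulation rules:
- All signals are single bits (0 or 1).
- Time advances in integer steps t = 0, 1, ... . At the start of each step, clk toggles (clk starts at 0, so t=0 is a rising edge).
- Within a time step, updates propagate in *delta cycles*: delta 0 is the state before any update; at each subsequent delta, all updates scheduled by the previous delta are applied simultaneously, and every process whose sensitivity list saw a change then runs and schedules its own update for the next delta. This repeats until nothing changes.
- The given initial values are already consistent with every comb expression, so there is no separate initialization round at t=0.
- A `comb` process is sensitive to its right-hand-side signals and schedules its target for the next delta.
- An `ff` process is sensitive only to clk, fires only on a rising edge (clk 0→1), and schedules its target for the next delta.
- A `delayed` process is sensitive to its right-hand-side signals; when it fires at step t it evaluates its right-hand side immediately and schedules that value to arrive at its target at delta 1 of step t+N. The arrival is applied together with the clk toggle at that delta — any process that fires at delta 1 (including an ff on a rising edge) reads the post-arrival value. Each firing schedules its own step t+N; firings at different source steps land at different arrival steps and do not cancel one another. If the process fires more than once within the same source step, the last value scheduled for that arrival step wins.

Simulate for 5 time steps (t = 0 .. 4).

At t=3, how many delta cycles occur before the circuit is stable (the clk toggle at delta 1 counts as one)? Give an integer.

3

t=0 Δ0: x=1 u=1 r=0 p=0 q=0 z=1 clk=0 y=0 v=0
  Δ1: clk:0→1
  Δ2: v:0→1
  (2Δ to stable)
t=1 Δ0: x=1 u=1 r=0 p=0 q=0 z=1 clk=1 y=0 v=1
  Δ1: clk:1→0
  (1Δ to stable)
t=2 Δ0: x=1 u=1 r=0 p=0 q=0 z=1 clk=0 y=0 v=1
  Δ1: clk:0→1
  (1Δ to stable)
t=3 Δ0: x=1 u=1 r=0 p=0 q=0 z=1 clk=1 y=0 v=1
  Δ1: x:1→0, clk:1→0
  Δ2: z:1→0
  Δ3: u:1→0
  (3Δ to stable)
t=4 Δ0: x=0 u=0 r=0 p=0 q=0 z=0 clk=0 y=0 v=1
  Δ1: clk:0→1
  Δ2: y:0→1
  Δ3: u:0→1, p:0→1
  Δ4: q:0→1
  (4Δ to stable)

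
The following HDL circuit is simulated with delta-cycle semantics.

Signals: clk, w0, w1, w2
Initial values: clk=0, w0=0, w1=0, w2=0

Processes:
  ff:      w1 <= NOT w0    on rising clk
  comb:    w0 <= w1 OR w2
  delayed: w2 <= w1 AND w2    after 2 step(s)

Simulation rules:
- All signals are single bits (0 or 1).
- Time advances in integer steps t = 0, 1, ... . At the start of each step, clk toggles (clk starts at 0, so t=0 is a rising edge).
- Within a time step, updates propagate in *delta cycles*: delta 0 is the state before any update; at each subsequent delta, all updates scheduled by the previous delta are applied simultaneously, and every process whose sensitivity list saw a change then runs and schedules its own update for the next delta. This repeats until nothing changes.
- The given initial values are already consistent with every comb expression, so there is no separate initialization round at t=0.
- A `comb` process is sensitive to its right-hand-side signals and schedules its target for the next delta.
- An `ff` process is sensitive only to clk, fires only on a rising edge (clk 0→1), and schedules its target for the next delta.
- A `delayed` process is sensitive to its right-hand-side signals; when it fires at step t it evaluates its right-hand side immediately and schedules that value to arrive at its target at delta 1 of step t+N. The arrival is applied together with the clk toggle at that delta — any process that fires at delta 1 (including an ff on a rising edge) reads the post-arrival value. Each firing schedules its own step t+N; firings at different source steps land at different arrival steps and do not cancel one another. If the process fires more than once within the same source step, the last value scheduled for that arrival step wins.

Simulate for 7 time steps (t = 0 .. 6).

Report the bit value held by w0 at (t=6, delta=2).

t0.Δ0 w2=0 w1=0 clk=0 w0=0
t0.Δ1 w2=0 w1=0 clk=1 w0=0
t0.Δ2 w2=0 w1=1 clk=1 w0=0
t0.Δ3 w2=0 w1=1 clk=1 w0=1
t1.Δ0 w2=0 w1=1 clk=1 w0=1
t1.Δ1 w2=0 w1=1 clk=0 w0=1
t2.Δ0 w2=0 w1=1 clk=0 w0=1
t2.Δ1 w2=0 w1=1 clk=1 w0=1
t2.Δ2 w2=0 w1=0 clk=1 w0=1
t2.Δ3 w2=0 w1=0 clk=1 w0=0
t3.Δ0 w2=0 w1=0 clk=1 w0=0
t3.Δ1 w2=0 w1=0 clk=0 w0=0
t4.Δ0 w2=0 w1=0 clk=0 w0=0
t4.Δ1 w2=0 w1=0 clk=1 w0=0
t4.Δ2 w2=0 w1=1 clk=1 w0=0
t4.Δ3 w2=0 w1=1 clk=1 w0=1
t5.Δ0 w2=0 w1=1 clk=1 w0=1
t5.Δ1 w2=0 w1=1 clk=0 w0=1
t6.Δ0 w2=0 w1=1 clk=0 w0=1
t6.Δ1 w2=0 w1=1 clk=1 w0=1
t6.Δ2 w2=0 w1=0 clk=1 w0=1
t6.Δ3 w2=0 w1=0 clk=1 w0=0

1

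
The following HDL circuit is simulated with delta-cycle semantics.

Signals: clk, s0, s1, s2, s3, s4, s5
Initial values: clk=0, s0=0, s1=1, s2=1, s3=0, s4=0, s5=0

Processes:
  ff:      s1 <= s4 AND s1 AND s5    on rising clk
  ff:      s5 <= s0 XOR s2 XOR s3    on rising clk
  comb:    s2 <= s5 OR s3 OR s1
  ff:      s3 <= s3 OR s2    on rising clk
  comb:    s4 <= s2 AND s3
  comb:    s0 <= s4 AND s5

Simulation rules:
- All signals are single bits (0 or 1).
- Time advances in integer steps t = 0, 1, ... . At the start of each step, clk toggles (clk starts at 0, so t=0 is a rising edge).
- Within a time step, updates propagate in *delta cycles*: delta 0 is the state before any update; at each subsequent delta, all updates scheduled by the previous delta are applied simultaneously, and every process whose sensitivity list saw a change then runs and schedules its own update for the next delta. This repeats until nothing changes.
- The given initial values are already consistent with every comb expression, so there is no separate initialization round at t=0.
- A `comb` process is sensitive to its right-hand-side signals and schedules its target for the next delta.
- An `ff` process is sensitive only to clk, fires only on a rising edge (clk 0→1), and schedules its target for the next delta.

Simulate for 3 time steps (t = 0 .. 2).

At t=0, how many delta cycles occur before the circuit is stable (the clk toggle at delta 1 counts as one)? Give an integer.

4

t0.Δ0 s4=0 s2=1 s1=1 s3=0 s0=0 s5=0 clk=0
t0.Δ1 s4=0 s2=1 s1=1 s3=0 s0=0 s5=0 clk=1
t0.Δ2 s4=0 s2=1 s1=0 s3=1 s0=0 s5=1 clk=1
t0.Δ3 s4=1 s2=1 s1=0 s3=1 s0=0 s5=1 clk=1
t0.Δ4 s4=1 s2=1 s1=0 s3=1 s0=1 s5=1 clk=1
t1.Δ0 s4=1 s2=1 s1=0 s3=1 s0=1 s5=1 clk=1
t1.Δ1 s4=1 s2=1 s1=0 s3=1 s0=1 s5=1 clk=0
t2.Δ0 s4=1 s2=1 s1=0 s3=1 s0=1 s5=1 clk=0
t2.Δ1 s4=1 s2=1 s1=0 s3=1 s0=1 s5=1 clk=1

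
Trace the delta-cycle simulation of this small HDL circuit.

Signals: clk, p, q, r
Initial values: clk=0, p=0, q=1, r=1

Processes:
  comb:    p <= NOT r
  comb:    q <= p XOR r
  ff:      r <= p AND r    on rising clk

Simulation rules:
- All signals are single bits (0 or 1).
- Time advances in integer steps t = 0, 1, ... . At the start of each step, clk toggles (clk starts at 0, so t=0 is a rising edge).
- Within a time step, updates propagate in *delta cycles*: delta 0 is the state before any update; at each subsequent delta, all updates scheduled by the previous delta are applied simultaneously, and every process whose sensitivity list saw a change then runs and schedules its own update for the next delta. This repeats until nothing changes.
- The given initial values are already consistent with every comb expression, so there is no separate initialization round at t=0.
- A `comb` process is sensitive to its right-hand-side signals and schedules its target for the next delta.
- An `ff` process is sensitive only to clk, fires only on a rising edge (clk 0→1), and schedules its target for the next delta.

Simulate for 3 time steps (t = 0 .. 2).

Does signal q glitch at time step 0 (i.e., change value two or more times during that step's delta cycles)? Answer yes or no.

yes

t=0 Δ0: clk=0 p=0 q=1 r=1
  Δ1: clk:0→1
  Δ2: r:1→0
  Δ3: p:0→1, q:1→0
  Δ4: q:0→1
  (4Δ to stable)
t=1 Δ0: clk=1 p=1 q=1 r=0
  Δ1: clk:1→0
  (1Δ to stable)
t=2 Δ0: clk=0 p=1 q=1 r=0
  Δ1: clk:0→1
  (1Δ to stable)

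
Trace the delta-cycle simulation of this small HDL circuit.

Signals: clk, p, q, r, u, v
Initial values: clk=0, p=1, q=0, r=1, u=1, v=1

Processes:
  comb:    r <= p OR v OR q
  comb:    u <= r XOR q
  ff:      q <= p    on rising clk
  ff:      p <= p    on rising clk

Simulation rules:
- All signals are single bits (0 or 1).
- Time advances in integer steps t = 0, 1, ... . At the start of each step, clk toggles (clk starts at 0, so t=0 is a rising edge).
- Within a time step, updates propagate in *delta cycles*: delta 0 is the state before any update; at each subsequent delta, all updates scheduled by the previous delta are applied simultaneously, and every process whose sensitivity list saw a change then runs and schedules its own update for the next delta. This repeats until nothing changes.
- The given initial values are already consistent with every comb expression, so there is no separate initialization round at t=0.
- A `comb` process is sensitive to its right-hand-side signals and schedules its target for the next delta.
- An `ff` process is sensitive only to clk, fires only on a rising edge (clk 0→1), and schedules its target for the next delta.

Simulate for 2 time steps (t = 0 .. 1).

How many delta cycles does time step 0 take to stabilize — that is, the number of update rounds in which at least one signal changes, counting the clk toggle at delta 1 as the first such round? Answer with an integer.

t0.Δ0 p=1 q=0 clk=0 u=1 r=1 v=1
t0.Δ1 p=1 q=0 clk=1 u=1 r=1 v=1
t0.Δ2 p=1 q=1 clk=1 u=1 r=1 v=1
t0.Δ3 p=1 q=1 clk=1 u=0 r=1 v=1
t1.Δ0 p=1 q=1 clk=1 u=0 r=1 v=1
t1.Δ1 p=1 q=1 clk=0 u=0 r=1 v=1

3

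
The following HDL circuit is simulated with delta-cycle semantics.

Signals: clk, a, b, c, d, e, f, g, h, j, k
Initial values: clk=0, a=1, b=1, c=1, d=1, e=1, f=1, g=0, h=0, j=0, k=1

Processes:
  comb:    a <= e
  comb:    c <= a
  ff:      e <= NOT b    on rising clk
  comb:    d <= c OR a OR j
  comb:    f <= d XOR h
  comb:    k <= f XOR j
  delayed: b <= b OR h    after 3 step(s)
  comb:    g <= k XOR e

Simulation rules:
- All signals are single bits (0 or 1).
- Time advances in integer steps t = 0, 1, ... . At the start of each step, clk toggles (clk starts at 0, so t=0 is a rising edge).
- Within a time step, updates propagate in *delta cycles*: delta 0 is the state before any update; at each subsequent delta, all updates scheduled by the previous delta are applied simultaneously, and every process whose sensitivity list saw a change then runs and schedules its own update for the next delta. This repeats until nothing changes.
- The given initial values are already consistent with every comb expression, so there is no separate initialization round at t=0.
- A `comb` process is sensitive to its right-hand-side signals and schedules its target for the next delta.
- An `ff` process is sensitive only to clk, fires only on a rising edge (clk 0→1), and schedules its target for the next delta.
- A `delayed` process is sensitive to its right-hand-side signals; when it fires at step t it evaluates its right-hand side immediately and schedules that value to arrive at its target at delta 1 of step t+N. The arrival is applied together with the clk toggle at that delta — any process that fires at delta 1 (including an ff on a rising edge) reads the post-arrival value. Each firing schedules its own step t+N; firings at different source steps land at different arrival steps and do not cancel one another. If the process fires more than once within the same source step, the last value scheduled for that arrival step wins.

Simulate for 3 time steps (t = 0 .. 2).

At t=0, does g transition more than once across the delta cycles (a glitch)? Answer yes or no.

yes

t=0 Δ0: f=1 d=1 b=1 e=1 a=1 h=0 c=1 k=1 clk=0 j=0 g=0
  Δ1: clk:0→1
  Δ2: e:1→0
  Δ3: a:1→0, g:0→1
  Δ4: c:1→0
  Δ5: d:1→0
  Δ6: f:1→0
  Δ7: k:1→0
  Δ8: g:1→0
  (8Δ to stable)
t=1 Δ0: f=0 d=0 b=1 e=0 a=0 h=0 c=0 k=0 clk=1 j=0 g=0
  Δ1: clk:1→0
  (1Δ to stable)
t=2 Δ0: f=0 d=0 b=1 e=0 a=0 h=0 c=0 k=0 clk=0 j=0 g=0
  Δ1: clk:0→1
  (1Δ to stable)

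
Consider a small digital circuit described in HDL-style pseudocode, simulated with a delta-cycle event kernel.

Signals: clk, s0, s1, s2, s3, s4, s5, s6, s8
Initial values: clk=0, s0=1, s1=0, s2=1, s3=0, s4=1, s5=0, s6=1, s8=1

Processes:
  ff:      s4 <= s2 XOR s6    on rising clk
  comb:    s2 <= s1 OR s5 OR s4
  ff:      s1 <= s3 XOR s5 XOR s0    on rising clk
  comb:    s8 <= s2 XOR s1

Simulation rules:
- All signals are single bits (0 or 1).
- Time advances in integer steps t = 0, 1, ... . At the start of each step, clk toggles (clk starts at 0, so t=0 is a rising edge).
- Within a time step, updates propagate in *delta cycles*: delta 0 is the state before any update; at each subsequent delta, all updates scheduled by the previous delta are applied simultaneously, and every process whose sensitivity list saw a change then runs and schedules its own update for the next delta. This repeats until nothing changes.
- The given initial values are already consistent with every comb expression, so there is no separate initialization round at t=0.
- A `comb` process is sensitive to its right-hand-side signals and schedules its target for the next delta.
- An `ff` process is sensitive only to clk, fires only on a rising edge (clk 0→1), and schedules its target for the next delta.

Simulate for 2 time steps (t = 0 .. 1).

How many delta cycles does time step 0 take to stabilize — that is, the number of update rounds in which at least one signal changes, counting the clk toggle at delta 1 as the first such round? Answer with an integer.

t0.Δ0 s3=0 s1=0 s2=1 s6=1 s8=1 clk=0 s4=1 s0=1 s5=0
t0.Δ1 s3=0 s1=0 s2=1 s6=1 s8=1 clk=1 s4=1 s0=1 s5=0
t0.Δ2 s3=0 s1=1 s2=1 s6=1 s8=1 clk=1 s4=0 s0=1 s5=0
t0.Δ3 s3=0 s1=1 s2=1 s6=1 s8=0 clk=1 s4=0 s0=1 s5=0
t1.Δ0 s3=0 s1=1 s2=1 s6=1 s8=0 clk=1 s4=0 s0=1 s5=0
t1.Δ1 s3=0 s1=1 s2=1 s6=1 s8=0 clk=0 s4=0 s0=1 s5=0

3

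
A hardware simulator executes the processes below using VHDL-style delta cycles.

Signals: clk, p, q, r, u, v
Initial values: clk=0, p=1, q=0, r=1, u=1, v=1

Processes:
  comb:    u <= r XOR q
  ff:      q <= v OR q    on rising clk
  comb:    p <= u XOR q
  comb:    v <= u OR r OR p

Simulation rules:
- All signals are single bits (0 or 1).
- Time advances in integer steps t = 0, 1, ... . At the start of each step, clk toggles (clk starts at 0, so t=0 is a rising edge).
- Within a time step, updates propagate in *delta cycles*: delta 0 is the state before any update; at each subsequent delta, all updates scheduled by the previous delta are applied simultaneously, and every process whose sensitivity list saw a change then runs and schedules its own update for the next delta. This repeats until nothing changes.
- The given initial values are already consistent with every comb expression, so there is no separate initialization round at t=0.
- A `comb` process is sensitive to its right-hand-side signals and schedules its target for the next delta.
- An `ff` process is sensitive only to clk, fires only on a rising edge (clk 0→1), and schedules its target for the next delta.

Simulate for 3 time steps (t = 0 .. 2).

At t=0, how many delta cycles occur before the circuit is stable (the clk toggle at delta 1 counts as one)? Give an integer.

t=0 Δ0: u=1 v=1 p=1 clk=0 r=1 q=0
  Δ1: clk:0→1
  Δ2: q:0→1
  Δ3: u:1→0, p:1→0
  Δ4: p:0→1
  (4Δ to stable)
t=1 Δ0: u=0 v=1 p=1 clk=1 r=1 q=1
  Δ1: clk:1→0
  (1Δ to stable)
t=2 Δ0: u=0 v=1 p=1 clk=0 r=1 q=1
  Δ1: clk:0→1
  (1Δ to stable)

4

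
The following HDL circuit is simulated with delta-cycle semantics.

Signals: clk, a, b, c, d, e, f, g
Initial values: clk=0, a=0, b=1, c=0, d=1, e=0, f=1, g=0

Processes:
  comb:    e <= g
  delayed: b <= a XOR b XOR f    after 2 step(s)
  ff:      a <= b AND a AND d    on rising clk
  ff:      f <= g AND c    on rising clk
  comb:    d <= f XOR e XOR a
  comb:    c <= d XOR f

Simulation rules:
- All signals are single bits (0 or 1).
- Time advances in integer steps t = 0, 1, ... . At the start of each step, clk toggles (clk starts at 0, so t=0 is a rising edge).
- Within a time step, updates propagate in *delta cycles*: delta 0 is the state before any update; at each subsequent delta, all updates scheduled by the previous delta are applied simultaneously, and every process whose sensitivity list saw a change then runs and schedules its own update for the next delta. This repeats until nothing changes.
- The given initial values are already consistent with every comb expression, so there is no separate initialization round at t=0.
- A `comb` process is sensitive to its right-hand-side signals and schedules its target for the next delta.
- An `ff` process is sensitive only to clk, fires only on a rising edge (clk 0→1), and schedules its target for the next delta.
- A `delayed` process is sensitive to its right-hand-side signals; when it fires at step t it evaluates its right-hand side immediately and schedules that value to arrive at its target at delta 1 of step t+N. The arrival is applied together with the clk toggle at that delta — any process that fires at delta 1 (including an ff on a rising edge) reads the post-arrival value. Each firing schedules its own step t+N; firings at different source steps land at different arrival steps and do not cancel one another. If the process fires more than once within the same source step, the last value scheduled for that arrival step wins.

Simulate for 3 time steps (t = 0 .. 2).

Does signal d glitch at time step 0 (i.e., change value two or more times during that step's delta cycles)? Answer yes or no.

no

t=0 Δ0: a=0 b=1 f=1 clk=0 g=0 c=0 e=0 d=1
  Δ1: clk:0→1
  Δ2: f:1→0
  Δ3: c:0→1, d:1→0
  Δ4: c:1→0
  (4Δ to stable)
t=1 Δ0: a=0 b=1 f=0 clk=1 g=0 c=0 e=0 d=0
  Δ1: clk:1→0
  (1Δ to stable)
t=2 Δ0: a=0 b=1 f=0 clk=0 g=0 c=0 e=0 d=0
  Δ1: clk:0→1
  (1Δ to stable)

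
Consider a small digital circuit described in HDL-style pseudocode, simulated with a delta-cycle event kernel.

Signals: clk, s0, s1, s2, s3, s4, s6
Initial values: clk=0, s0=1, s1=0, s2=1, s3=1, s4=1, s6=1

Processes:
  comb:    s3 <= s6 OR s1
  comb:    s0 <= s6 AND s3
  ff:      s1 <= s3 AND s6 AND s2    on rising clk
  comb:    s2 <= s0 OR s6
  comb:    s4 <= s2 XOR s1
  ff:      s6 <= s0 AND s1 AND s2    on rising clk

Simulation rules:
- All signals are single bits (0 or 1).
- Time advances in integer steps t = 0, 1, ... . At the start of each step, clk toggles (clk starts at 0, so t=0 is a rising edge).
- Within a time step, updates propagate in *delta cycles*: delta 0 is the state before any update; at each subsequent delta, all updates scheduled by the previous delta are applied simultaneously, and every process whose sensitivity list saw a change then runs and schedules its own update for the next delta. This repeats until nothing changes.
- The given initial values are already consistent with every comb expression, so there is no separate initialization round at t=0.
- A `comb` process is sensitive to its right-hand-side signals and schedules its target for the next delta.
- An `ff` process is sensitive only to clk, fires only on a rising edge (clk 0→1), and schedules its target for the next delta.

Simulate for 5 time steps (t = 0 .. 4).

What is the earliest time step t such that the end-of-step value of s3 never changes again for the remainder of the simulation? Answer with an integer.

2

t=0 Δ0: clk=0 s1=0 s2=1 s4=1 s6=1 s3=1 s0=1
  Δ1: clk:0→1
  Δ2: s1:0→1, s6:1→0
  Δ3: s4:1→0, s0:1→0
  Δ4: s2:1→0
  Δ5: s4:0→1
  (5Δ to stable)
t=1 Δ0: clk=1 s1=1 s2=0 s4=1 s6=0 s3=1 s0=0
  Δ1: clk:1→0
  (1Δ to stable)
t=2 Δ0: clk=0 s1=1 s2=0 s4=1 s6=0 s3=1 s0=0
  Δ1: clk:0→1
  Δ2: s1:1→0
  Δ3: s4:1→0, s3:1→0
  (3Δ to stable)
t=3 Δ0: clk=1 s1=0 s2=0 s4=0 s6=0 s3=0 s0=0
  Δ1: clk:1→0
  (1Δ to stable)
t=4 Δ0: clk=0 s1=0 s2=0 s4=0 s6=0 s3=0 s0=0
  Δ1: clk:0→1
  (1Δ to stable)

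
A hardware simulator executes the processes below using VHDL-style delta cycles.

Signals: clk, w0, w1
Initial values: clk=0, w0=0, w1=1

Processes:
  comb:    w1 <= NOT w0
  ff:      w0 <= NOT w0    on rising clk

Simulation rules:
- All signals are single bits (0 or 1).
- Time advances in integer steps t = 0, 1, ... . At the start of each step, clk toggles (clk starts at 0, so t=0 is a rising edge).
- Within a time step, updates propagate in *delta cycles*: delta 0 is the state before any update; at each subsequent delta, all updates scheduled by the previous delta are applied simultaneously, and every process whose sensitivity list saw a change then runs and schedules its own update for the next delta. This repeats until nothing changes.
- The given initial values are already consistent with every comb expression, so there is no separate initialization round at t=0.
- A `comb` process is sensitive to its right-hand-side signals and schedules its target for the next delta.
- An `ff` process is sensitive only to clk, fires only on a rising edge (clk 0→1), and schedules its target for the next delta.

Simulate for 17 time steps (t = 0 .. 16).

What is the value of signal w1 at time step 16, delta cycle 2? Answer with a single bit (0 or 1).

[bits: w0,clk,w1]
t=0: Δ0=001 Δ1=011 Δ2=111 Δ3=110 | 3Δ
t=1: Δ0=110 Δ1=100 | 1Δ
t=2: Δ0=100 Δ1=110 Δ2=010 Δ3=011 | 3Δ
t=3: Δ0=011 Δ1=001 | 1Δ
t=4: Δ0=001 Δ1=011 Δ2=111 Δ3=110 | 3Δ
t=5: Δ0=110 Δ1=100 | 1Δ
t=6: Δ0=100 Δ1=110 Δ2=010 Δ3=011 | 3Δ
t=7: Δ0=011 Δ1=001 | 1Δ
t=8: Δ0=001 Δ1=011 Δ2=111 Δ3=110 | 3Δ
t=9: Δ0=110 Δ1=100 | 1Δ
t=10: Δ0=100 Δ1=110 Δ2=010 Δ3=011 | 3Δ
t=11: Δ0=011 Δ1=001 | 1Δ
t=12: Δ0=001 Δ1=011 Δ2=111 Δ3=110 | 3Δ
t=13: Δ0=110 Δ1=100 | 1Δ
t=14: Δ0=100 Δ1=110 Δ2=010 Δ3=011 | 3Δ
t=15: Δ0=011 Δ1=001 | 1Δ
t=16: Δ0=001 Δ1=011 Δ2=111 Δ3=110 | 3Δ

1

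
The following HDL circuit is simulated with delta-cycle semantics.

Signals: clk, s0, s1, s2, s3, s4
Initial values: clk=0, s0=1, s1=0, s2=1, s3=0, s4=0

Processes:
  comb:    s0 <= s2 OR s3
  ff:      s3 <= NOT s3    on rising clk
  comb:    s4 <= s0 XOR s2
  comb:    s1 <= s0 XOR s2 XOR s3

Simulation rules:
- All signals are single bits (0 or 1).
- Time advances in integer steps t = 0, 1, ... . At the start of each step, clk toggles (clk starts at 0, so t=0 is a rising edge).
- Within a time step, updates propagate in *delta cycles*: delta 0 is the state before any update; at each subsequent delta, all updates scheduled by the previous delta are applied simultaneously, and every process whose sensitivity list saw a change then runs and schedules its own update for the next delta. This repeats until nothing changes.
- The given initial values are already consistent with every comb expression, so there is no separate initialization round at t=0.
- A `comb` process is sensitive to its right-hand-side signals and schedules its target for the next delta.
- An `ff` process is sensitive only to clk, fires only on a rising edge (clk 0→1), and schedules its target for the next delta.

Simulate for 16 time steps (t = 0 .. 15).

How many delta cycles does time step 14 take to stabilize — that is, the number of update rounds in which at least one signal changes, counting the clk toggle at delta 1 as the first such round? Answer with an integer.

[bits: s1,clk,s3,s2,s4,s0]
t=0: Δ0=000101 Δ1=010101 Δ2=011101 Δ3=111101 | 3Δ
t=1: Δ0=111101 Δ1=101101 | 1Δ
t=2: Δ0=101101 Δ1=111101 Δ2=110101 Δ3=010101 | 3Δ
t=3: Δ0=010101 Δ1=000101 | 1Δ
t=4: Δ0=000101 Δ1=010101 Δ2=011101 Δ3=111101 | 3Δ
t=5: Δ0=111101 Δ1=101101 | 1Δ
t=6: Δ0=101101 Δ1=111101 Δ2=110101 Δ3=010101 | 3Δ
t=7: Δ0=010101 Δ1=000101 | 1Δ
t=8: Δ0=000101 Δ1=010101 Δ2=011101 Δ3=111101 | 3Δ
t=9: Δ0=111101 Δ1=101101 | 1Δ
t=10: Δ0=101101 Δ1=111101 Δ2=110101 Δ3=010101 | 3Δ
t=11: Δ0=010101 Δ1=000101 | 1Δ
t=12: Δ0=000101 Δ1=010101 Δ2=011101 Δ3=111101 | 3Δ
t=13: Δ0=111101 Δ1=101101 | 1Δ
t=14: Δ0=101101 Δ1=111101 Δ2=110101 Δ3=010101 | 3Δ
t=15: Δ0=010101 Δ1=000101 | 1Δ

3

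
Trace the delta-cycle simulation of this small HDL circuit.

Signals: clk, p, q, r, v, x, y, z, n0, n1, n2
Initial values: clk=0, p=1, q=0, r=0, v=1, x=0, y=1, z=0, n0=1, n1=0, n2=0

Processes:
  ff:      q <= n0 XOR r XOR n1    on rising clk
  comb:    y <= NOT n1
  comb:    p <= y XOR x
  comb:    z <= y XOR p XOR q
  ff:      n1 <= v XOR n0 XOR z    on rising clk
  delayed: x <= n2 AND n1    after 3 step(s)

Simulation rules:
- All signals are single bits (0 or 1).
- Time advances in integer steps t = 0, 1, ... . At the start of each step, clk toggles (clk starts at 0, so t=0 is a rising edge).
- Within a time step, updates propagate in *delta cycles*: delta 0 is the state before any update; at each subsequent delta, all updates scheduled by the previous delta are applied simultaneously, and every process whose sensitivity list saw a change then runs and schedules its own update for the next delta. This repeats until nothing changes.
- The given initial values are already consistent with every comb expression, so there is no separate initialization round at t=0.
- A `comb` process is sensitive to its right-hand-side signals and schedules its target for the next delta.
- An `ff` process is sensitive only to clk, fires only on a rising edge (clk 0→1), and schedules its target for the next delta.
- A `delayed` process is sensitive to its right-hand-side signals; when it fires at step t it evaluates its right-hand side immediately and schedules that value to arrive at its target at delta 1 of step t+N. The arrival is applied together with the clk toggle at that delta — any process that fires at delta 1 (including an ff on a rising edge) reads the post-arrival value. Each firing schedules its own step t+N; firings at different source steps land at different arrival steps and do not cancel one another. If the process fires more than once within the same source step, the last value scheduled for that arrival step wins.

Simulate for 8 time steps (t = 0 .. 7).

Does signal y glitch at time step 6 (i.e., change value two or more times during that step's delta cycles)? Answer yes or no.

no

[bits: r,n2,z,n0,y,n1,x,v,clk,q,p]
t=0: Δ0=00011001001 Δ1=00011001101 Δ2=00011001111 Δ3=00111001111 | 3Δ
t=1: Δ0=00111001111 Δ1=00111001011 | 1Δ
t=2: Δ0=00111001011 Δ1=00111001111 Δ2=00111101111 Δ3=00110101111 Δ4=00010101110 Δ5=00110101110 | 5Δ
t=3: Δ0=00110101110 Δ1=00110101010 | 1Δ
t=4: Δ0=00110101010 Δ1=00110101110 Δ2=00110101100 Δ3=00010101100 | 3Δ
t=5: Δ0=00010101100 Δ1=00010101000 | 1Δ
t=6: Δ0=00010101000 Δ1=00010101100 Δ2=00010001100 Δ3=00011001100 Δ4=00111001101 Δ5=00011001101 | 5Δ
t=7: Δ0=00011001101 Δ1=00011001001 | 1Δ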